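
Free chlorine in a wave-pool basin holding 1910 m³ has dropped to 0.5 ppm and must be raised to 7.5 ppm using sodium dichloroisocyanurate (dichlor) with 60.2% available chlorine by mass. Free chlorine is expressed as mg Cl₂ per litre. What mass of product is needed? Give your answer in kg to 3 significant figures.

Volume: 1910 m³ = 1,910,000 L.
Chlorine deficit: 7.5 − 0.5 = 7 ppm = 7 mg/L as Cl₂.
Cl₂ equivalent needed: 7 mg/L × 1,910,000 L = 13,370,000 mg = 13,370 g.
Product at 60.2% available chlorine: 13,370 / 0.602 = 22,210 g.

22.2 kg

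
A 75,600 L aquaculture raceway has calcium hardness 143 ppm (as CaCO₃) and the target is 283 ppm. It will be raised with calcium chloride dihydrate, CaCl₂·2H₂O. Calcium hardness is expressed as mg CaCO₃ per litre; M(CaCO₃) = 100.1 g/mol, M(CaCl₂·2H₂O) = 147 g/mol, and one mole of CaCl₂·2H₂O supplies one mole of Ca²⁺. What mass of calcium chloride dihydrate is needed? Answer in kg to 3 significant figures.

15.5 kg

Hardness to add: (283 − 143) = 140 mg/L as CaCO₃ × 75,600 L = 10,580 g as CaCO₃.
Moles of Ca²⁺ (1 mol Ca²⁺ ≡ 1 mol CaCO₃): 10,580 / 100.1 g/mol = 105.7 mol.
Mass of CaCl₂·2H₂O: 105.7 × 147 = 15,540 g.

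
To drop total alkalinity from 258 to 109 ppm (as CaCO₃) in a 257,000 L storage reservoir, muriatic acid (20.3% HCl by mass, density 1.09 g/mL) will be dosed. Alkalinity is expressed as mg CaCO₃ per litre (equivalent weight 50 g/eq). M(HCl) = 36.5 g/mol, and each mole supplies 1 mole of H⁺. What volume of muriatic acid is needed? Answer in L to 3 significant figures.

Alkalinity to neutralize: (258 − 109) = 149 mg/L as CaCO₃ × 257,000 L = 38,290 g as CaCO₃.
Equivalents of H⁺ required: 38,290 ÷ 50 g/eq = 765.9 eq = 765.9 mol HCl.
Mass of HCl: 765.9 × 36.5 = 27,950 g.
Mass of 20.3% solution: 27,950 / 0.203 = 137,700 g.
Volume: 137,700 g ÷ 1.09 g/mL = 126,300 mL.

126 L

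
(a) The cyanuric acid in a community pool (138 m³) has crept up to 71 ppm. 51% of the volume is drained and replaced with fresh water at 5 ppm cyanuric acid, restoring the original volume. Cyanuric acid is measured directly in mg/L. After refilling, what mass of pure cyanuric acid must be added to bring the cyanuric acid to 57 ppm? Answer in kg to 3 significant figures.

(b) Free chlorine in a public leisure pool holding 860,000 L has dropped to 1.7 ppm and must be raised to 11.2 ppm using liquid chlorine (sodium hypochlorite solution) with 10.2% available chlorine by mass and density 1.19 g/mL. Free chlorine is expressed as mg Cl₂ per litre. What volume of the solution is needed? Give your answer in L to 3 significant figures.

(a) 2.71 kg; (b) 67.3 L

(a) Volume: 138 m³ = 138,000 L.
(a) After draining 51% and refilling: 71 × 0.49 + 5 × 0.51 = 37.34 ppm.
(a) Deficit to target: 57 − 37.34 = 19.66 mg/L.
(a) Mass: 19.66 mg/L × 138,000 L = 2713 g cyanuric acid.

(b) Chlorine deficit: 11.2 − 1.7 = 9.5 ppm = 9.5 mg/L as Cl₂.
(b) Cl₂ equivalent needed: 9.5 mg/L × 860,000 L = 8,170,000 mg = 8170 g.
(b) Product at 10.2% available chlorine: 8170 / 0.102 = 80,100 g.
(b) Volume at density 1.19 g/mL: 80,100 g ÷ 1.19 g/mL = 67,310 mL.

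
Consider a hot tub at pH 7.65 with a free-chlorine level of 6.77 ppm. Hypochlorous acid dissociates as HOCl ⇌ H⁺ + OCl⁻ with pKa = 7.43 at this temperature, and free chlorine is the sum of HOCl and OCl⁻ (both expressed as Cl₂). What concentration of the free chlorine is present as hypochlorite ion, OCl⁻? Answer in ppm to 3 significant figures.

[OCl⁻]/[HOCl] = 10^(pH − pKa) = 10^(7.65 − 7.43) = 10^0.22 = 1.66.
Fraction as HOCl = 1 / (1 + 1.66) = 0.376.
OCl⁻ = (1 − 0.376) × 6.77 ppm = 4.224 ppm.

4.22 ppm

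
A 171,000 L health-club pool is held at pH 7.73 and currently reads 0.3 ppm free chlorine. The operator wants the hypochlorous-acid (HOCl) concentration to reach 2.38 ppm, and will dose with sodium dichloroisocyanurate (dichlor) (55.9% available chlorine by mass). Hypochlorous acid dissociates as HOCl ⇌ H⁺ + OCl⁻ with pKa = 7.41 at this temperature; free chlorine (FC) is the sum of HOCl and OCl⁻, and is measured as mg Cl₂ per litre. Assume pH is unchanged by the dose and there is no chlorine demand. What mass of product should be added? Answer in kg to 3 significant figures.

2.16 kg

[OCl⁻]/[HOCl] = 10^(pH − pKa) = 10^(7.73 − 7.41) = 2.089; fraction as HOCl = 1/(1 + 2.089) = 0.3237.
Free chlorine required for 2.38 ppm HOCl: 2.38 / 0.3237 = 7.353 ppm.
FC to add: 7.353 − 0.3 = 7.053 mg/L as Cl₂.
Cl₂ equivalent: 7.053 mg/L × 171,000 L = 1206 g.
Product at 55.9% available Cl: 1206 / 0.559 = 2157 g.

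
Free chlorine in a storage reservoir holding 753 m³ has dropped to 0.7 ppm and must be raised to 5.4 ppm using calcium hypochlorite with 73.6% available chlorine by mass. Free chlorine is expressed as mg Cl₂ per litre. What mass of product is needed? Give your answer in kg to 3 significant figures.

Volume: 753 m³ = 753,000 L.
Chlorine deficit: 5.4 − 0.7 = 4.7 ppm = 4.7 mg/L as Cl₂.
Cl₂ equivalent needed: 4.7 mg/L × 753,000 L = 3,539,000 mg = 3539 g.
Product at 73.6% available chlorine: 3539 / 0.736 = 4809 g.

4.81 kg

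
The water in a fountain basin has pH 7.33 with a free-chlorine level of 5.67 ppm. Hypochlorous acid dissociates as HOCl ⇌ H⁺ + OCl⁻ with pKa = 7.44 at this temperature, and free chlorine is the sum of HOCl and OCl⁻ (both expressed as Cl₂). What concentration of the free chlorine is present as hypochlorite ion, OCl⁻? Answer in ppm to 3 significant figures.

2.48 ppm

[OCl⁻]/[HOCl] = 10^(pH − pKa) = 10^(7.33 − 7.44) = 10^-0.11 = 0.7762.
Fraction as HOCl = 1 / (1 + 0.7762) = 0.563.
OCl⁻ = (1 − 0.563) × 5.67 ppm = 2.478 ppm.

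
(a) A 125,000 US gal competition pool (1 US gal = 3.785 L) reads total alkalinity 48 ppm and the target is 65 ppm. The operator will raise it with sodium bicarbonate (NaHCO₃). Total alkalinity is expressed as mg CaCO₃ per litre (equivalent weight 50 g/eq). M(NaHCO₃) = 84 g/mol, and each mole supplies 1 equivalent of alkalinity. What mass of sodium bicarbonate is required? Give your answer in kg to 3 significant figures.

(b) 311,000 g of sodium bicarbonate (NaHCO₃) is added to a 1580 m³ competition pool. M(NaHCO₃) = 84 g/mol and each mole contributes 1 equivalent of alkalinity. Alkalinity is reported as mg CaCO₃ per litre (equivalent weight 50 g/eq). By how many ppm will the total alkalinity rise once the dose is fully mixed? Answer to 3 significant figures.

(a) Volume: 125,000 US gal × 3.785 L/gal = 473,125 L.
(a) Alkalinity to add: (65 − 48) = 17 mg/L as CaCO₃ × 473,125 L = 8043 g as CaCO₃.
(a) Equivalents: 8043 g ÷ 50 g/eq = 160.9 eq.
(a) NaHCO₃ supplies 1 eq per mole → 160.9 mol.
(a) Mass: 160.9 mol × 84 g/mol = 13,510 g.

(b) Volume: 1580 m³ = 1,580,000 L.
(b) Moles of NaHCO₃: 311,000 g ÷ 84 g/mol = 3702 mol → 3702 eq of alkalinity.
(b) As CaCO₃: 3702 eq × 50 g/eq = 185,100 g.
(b) Rise: 185,100 g / 1,580,000 L × 1000 = 117.2 mg/L.

(a) 13.5 kg; (b) 117 ppm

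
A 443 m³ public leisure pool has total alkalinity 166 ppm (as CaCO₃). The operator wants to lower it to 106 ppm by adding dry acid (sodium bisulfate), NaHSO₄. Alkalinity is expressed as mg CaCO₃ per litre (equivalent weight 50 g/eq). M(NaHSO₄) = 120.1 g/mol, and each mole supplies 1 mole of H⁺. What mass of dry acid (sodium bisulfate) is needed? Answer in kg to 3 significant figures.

Volume: 443 m³ = 443,000 L.
Alkalinity to neutralize: (166 − 106) = 60 mg/L as CaCO₃ × 443,000 L = 26,580 g as CaCO₃.
Equivalents of H⁺ required: 26,580 ÷ 50 g/eq = 531.6 eq = 531.6 mol NaHSO₄.
Mass of NaHSO₄: 531.6 × 120.1 = 63,850 g.

63.8 kg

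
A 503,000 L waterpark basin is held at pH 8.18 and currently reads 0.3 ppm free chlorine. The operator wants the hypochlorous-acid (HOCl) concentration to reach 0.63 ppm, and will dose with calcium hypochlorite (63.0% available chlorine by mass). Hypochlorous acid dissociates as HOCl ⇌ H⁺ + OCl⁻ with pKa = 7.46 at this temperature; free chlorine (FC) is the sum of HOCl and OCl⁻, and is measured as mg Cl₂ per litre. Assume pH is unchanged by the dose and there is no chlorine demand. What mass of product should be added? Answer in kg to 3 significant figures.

2.90 kg

[OCl⁻]/[HOCl] = 10^(pH − pKa) = 10^(8.18 − 7.46) = 5.248; fraction as HOCl = 1/(1 + 5.248) = 0.16.
Free chlorine required for 0.63 ppm HOCl: 0.63 / 0.16 = 3.936 ppm.
FC to add: 3.936 − 0.3 = 3.636 mg/L as Cl₂.
Cl₂ equivalent: 3.636 mg/L × 503,000 L = 1829 g.
Product at 63.0% available Cl: 1829 / 0.63 = 2903 g.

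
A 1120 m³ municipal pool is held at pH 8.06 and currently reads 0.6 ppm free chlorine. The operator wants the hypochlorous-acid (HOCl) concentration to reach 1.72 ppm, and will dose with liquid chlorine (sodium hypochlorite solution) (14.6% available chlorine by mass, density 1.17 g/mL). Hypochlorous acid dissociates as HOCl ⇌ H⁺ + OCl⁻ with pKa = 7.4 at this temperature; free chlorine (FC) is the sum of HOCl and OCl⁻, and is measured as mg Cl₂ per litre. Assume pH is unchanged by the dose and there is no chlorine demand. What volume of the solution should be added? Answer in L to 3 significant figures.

58.9 L

Volume: 1120 m³ = 1,120,000 L.
[OCl⁻]/[HOCl] = 10^(pH − pKa) = 10^(8.06 − 7.4) = 4.571; fraction as HOCl = 1/(1 + 4.571) = 0.1795.
Free chlorine required for 1.72 ppm HOCl: 1.72 / 0.1795 = 9.582 ppm.
FC to add: 9.582 − 0.6 = 8.982 mg/L as Cl₂.
Cl₂ equivalent: 8.982 mg/L × 1,120,000 L = 10,060 g.
Product at 14.6% available Cl: 10,060 / 0.146 = 68,900 g.
Volume: 68,900 g ÷ 1.17 g/mL = 58,890 mL.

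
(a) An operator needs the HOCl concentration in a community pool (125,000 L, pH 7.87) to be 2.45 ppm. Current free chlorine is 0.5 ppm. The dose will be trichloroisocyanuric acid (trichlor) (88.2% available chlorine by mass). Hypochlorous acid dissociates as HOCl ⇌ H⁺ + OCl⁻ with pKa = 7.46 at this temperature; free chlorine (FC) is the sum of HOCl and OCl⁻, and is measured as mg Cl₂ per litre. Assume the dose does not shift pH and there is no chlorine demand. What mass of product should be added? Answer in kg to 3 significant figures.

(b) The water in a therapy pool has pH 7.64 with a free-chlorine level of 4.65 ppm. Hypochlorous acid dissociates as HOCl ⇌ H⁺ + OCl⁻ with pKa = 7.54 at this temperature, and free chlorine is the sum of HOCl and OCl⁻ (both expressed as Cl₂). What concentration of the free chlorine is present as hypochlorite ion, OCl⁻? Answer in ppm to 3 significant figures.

(a) [OCl⁻]/[HOCl] = 10^(pH − pKa) = 10^(7.87 − 7.46) = 2.57; fraction as HOCl = 1/(1 + 2.57) = 0.2801.
(a) Free chlorine required for 2.45 ppm HOCl: 2.45 / 0.2801 = 8.747 ppm.
(a) FC to add: 8.747 − 0.5 = 8.247 mg/L as Cl₂.
(a) Cl₂ equivalent: 8.247 mg/L × 125,000 L = 1031 g.
(a) Product at 88.2% available Cl: 1031 / 0.882 = 1169 g.

(b) [OCl⁻]/[HOCl] = 10^(pH − pKa) = 10^(7.64 − 7.54) = 10^0.10 = 1.259.
(b) Fraction as HOCl = 1 / (1 + 1.259) = 0.4427.
(b) OCl⁻ = (1 − 0.4427) × 4.65 ppm = 2.591 ppm.

(a) 1.17 kg; (b) 2.59 ppm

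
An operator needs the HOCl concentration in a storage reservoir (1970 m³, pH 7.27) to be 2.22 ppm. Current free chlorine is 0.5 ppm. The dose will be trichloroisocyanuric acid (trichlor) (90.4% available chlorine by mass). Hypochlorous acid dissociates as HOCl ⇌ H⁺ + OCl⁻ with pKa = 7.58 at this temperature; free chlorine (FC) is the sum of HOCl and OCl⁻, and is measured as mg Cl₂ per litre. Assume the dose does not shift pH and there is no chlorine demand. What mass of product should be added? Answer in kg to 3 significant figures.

Volume: 1970 m³ = 1,970,000 L.
[OCl⁻]/[HOCl] = 10^(pH − pKa) = 10^(7.27 − 7.58) = 0.4898; fraction as HOCl = 1/(1 + 0.4898) = 0.6712.
Free chlorine required for 2.22 ppm HOCl: 2.22 / 0.6712 = 3.307 ppm.
FC to add: 3.307 − 0.5 = 2.807 mg/L as Cl₂.
Cl₂ equivalent: 2.807 mg/L × 1,970,000 L = 5530 g.
Product at 90.4% available Cl: 5530 / 0.904 = 6118 g.

6.12 kg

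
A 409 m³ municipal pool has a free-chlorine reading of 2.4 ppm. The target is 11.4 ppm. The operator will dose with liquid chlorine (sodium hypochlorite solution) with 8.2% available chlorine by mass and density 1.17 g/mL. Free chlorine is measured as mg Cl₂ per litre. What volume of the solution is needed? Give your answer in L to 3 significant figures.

Volume: 409 m³ = 409,000 L.
Chlorine deficit: 11.4 − 2.4 = 9 ppm = 9 mg/L as Cl₂.
Cl₂ equivalent needed: 9 mg/L × 409,000 L = 3,681,000 mg = 3681 g.
Product at 8.2% available chlorine: 3681 / 0.082 = 44,890 g.
Volume at density 1.17 g/mL: 44,890 g ÷ 1.17 g/mL = 38,370 mL.

38.4 L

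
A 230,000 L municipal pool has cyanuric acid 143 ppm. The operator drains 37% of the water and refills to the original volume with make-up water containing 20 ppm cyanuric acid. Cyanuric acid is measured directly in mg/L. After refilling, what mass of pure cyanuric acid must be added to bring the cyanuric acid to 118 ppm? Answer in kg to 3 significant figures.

4.72 kg

After draining 37% and refilling: 143 × 0.63 + 20 × 0.37 = 97.49 ppm.
Deficit to target: 118 − 97.49 = 20.51 mg/L.
Mass: 20.51 mg/L × 230,000 L = 4717 g cyanuric acid.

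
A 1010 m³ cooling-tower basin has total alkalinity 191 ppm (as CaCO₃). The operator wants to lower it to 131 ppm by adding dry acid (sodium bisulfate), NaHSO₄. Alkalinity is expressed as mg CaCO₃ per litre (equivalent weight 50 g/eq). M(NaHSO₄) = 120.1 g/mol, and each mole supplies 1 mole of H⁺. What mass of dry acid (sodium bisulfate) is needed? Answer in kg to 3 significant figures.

Volume: 1010 m³ = 1,010,000 L.
Alkalinity to neutralize: (191 − 131) = 60 mg/L as CaCO₃ × 1,010,000 L = 60,600 g as CaCO₃.
Equivalents of H⁺ required: 60,600 ÷ 50 g/eq = 1212 eq = 1212 mol NaHSO₄.
Mass of NaHSO₄: 1212 × 120.1 = 145,600 g.

146 kg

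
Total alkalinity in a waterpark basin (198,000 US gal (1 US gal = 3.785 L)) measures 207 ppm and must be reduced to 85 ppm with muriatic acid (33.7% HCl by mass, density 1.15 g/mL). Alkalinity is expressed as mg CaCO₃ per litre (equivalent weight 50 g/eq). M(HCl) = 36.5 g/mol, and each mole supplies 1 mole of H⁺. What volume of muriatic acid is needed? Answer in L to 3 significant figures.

Volume: 198,000 US gal × 3.785 L/gal = 749,430 L.
Alkalinity to neutralize: (207 − 85) = 122 mg/L as CaCO₃ × 749,430 L = 91,430 g as CaCO₃.
Equivalents of H⁺ required: 91,430 ÷ 50 g/eq = 1829 eq = 1829 mol HCl.
Mass of HCl: 1829 × 36.5 = 66,740 g.
Mass of 33.7% solution: 66,740 / 0.337 = 198,100 g.
Volume: 198,100 g ÷ 1.15 g/mL = 172,200 mL.

172 L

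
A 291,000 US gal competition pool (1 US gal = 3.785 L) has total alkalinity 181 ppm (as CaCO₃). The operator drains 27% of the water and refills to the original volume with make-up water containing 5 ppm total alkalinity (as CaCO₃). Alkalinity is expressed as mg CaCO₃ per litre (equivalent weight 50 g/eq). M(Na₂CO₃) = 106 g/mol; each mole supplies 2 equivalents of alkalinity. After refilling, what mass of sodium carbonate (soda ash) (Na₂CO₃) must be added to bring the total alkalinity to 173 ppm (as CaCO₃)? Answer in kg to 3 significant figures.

46.1 kg

Volume: 291,000 US gal × 3.785 L/gal = 1,101,435 L.
After draining 27% and refilling: 181 × 0.73 + 5 × 0.27 = 133.48 ppm.
Deficit to target: 173 − 133.48 = 39.52 mg/L.
As CaCO₃: 39.52 mg/L × 1,101,435 L = 43,530 g; ÷ 50 g/eq ÷ 2 = 435.3 mol Na₂CO₃.
Mass: 435.3 × 106 = 46,140 g.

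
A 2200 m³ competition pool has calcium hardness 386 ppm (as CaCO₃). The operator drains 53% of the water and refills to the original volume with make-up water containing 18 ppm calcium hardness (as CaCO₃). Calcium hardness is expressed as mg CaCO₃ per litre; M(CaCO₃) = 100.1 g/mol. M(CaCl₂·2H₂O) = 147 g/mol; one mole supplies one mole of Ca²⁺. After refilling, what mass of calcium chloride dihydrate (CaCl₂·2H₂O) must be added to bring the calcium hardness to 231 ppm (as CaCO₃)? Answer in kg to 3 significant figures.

129 kg

Volume: 2200 m³ = 2,200,000 L.
After draining 53% and refilling: 386 × 0.47 + 18 × 0.53 = 190.96 ppm.
Deficit to target: 231 − 190.96 = 40.04 mg/L.
As CaCO₃: 40.04 mg/L × 2,200,000 L = 88,090 g; ÷ 100.1 = 880 mol Ca²⁺.
Mass: 880 × 147 = 129,400 g.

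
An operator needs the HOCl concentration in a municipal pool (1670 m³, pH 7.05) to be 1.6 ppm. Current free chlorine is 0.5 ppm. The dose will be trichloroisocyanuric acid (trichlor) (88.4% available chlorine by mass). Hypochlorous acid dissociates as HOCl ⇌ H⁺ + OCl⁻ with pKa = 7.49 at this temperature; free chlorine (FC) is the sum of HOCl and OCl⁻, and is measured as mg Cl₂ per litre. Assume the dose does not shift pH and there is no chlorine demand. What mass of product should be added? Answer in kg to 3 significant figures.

3.18 kg

Volume: 1670 m³ = 1,670,000 L.
[OCl⁻]/[HOCl] = 10^(pH − pKa) = 10^(7.05 − 7.49) = 0.3631; fraction as HOCl = 1/(1 + 0.3631) = 0.7336.
Free chlorine required for 1.6 ppm HOCl: 1.6 / 0.7336 = 2.181 ppm.
FC to add: 2.181 − 0.5 = 1.681 mg/L as Cl₂.
Cl₂ equivalent: 1.681 mg/L × 1,670,000 L = 2807 g.
Product at 88.4% available Cl: 2807 / 0.884 = 3176 g.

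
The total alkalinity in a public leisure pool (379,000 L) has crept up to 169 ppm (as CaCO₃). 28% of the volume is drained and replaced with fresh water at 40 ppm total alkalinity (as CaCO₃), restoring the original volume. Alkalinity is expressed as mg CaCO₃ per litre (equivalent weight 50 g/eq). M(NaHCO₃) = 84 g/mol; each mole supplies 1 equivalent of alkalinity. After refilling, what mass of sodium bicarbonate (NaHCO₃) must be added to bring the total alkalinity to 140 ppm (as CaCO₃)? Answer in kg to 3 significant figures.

After draining 28% and refilling: 169 × 0.72 + 40 × 0.28 = 132.88 ppm.
Deficit to target: 140 − 132.88 = 7.12 mg/L.
As CaCO₃: 7.12 mg/L × 379,000 L = 2698 g; ÷ 50 g/eq ÷ 1 = 53.97 mol NaHCO₃.
Mass: 53.97 × 84 = 4533 g.

4.53 kg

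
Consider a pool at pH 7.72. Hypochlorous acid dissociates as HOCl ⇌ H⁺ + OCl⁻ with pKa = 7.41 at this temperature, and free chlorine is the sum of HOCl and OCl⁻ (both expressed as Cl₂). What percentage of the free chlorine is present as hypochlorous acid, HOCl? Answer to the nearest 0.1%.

32.9%

[OCl⁻]/[HOCl] = 10^(pH − pKa) = 10^(7.72 − 7.41) = 10^0.31 = 2.042.
Fraction as HOCl = 1 / (1 + 2.042) = 0.3288.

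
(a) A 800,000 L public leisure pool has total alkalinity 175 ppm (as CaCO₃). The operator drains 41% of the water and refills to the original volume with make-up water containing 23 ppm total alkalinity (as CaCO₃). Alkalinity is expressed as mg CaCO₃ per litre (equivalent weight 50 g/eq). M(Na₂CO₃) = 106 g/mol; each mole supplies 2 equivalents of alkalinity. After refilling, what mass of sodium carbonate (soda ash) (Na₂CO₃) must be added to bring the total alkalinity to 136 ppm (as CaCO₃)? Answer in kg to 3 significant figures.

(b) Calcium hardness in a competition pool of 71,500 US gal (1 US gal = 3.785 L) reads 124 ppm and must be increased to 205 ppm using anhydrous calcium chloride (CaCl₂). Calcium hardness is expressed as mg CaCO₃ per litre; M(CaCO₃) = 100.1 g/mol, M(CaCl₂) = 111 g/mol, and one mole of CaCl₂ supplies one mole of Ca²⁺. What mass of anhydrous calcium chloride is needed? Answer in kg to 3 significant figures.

(a) 19.8 kg; (b) 24.3 kg

(a) After draining 41% and refilling: 175 × 0.59 + 23 × 0.41 = 112.68 ppm.
(a) Deficit to target: 136 − 112.68 = 23.32 mg/L.
(a) As CaCO₃: 23.32 mg/L × 800,000 L = 18,660 g; ÷ 50 g/eq ÷ 2 = 186.6 mol Na₂CO₃.
(a) Mass: 186.6 × 106 = 19,780 g.

(b) Volume: 71,500 US gal × 3.785 L/gal = 270,628 L.
(b) Hardness to add: (205 − 124) = 81 mg/L as CaCO₃ × 270,628 L = 21,920 g as CaCO₃.
(b) Moles of Ca²⁺ (1 mol Ca²⁺ ≡ 1 mol CaCO₃): 21,920 / 100.1 g/mol = 219 mol.
(b) Mass of CaCl₂: 219 × 111 = 24,310 g.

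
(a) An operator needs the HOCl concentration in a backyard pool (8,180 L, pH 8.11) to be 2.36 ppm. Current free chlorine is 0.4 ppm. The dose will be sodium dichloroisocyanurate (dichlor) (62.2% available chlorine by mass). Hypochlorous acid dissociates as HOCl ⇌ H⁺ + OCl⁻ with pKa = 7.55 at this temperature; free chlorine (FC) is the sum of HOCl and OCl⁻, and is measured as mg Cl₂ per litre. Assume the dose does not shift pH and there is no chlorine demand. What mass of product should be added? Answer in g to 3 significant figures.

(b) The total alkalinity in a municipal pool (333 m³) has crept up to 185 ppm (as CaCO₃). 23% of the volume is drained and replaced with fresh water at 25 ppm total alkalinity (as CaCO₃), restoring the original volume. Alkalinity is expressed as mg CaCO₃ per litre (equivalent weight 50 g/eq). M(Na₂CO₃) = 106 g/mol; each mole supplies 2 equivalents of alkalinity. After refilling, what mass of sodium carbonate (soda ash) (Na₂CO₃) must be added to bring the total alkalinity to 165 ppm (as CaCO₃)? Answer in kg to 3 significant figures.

(a) 138 g; (b) 5.93 kg

(a) [OCl⁻]/[HOCl] = 10^(pH − pKa) = 10^(8.11 − 7.55) = 3.631; fraction as HOCl = 1/(1 + 3.631) = 0.2159.
(a) Free chlorine required for 2.36 ppm HOCl: 2.36 / 0.2159 = 10.93 ppm.
(a) FC to add: 10.93 − 0.4 = 10.53 mg/L as Cl₂.
(a) Cl₂ equivalent: 10.53 mg/L × 8,180 L = 86.12 g.
(a) Product at 62.2% available Cl: 86.12 / 0.622 = 138.5 g.

(b) Volume: 333 m³ = 333,000 L.
(b) After draining 23% and refilling: 185 × 0.77 + 25 × 0.23 = 148.2 ppm.
(b) Deficit to target: 165 − 148.2 = 16.8 mg/L.
(b) As CaCO₃: 16.8 mg/L × 333,000 L = 5594 g; ÷ 50 g/eq ÷ 2 = 55.94 mol Na₂CO₃.
(b) Mass: 55.94 × 106 = 5930 g.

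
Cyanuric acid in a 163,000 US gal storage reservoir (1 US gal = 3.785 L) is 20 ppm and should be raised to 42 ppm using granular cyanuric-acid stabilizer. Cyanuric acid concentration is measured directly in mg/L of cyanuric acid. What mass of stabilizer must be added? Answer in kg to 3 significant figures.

13.6 kg

Volume: 163,000 US gal × 3.785 L/gal = 616,955 L.
CYA to add: (42 − 20) = 22 mg/L × 616,955 L = 13,570 g cyanuric acid.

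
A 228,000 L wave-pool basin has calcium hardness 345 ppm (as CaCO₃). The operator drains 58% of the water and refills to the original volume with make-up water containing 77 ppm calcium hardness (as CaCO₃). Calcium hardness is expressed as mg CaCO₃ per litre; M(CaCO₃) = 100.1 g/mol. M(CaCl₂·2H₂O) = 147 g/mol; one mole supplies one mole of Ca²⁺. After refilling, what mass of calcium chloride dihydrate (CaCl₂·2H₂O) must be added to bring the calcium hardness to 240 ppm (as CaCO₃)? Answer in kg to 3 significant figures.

After draining 58% and refilling: 345 × 0.42 + 77 × 0.58 = 189.56 ppm.
Deficit to target: 240 − 189.56 = 50.44 mg/L.
As CaCO₃: 50.44 mg/L × 228,000 L = 11,500 g; ÷ 100.1 = 114.9 mol Ca²⁺.
Mass: 114.9 × 147 = 16,890 g.

16.9 kg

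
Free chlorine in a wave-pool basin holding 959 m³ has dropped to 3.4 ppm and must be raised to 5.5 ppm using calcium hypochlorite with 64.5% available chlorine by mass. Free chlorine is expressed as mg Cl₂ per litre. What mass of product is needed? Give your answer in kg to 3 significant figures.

Volume: 959 m³ = 959,000 L.
Chlorine deficit: 5.5 − 3.4 = 2.1 ppm = 2.1 mg/L as Cl₂.
Cl₂ equivalent needed: 2.1 mg/L × 959,000 L = 2,014,000 mg = 2014 g.
Product at 64.5% available chlorine: 2014 / 0.645 = 3122 g.

3.12 kg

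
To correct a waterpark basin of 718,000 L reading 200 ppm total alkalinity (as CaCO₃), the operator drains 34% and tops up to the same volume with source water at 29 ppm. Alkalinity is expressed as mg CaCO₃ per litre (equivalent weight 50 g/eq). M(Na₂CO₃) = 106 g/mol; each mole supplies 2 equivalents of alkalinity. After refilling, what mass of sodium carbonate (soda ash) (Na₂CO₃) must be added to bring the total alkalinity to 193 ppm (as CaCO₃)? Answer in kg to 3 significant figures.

38.9 kg

After draining 34% and refilling: 200 × 0.66 + 29 × 0.34 = 141.86 ppm.
Deficit to target: 193 − 141.86 = 51.14 mg/L.
As CaCO₃: 51.14 mg/L × 718,000 L = 36,720 g; ÷ 50 g/eq ÷ 2 = 367.2 mol Na₂CO₃.
Mass: 367.2 × 106 = 38,920 g.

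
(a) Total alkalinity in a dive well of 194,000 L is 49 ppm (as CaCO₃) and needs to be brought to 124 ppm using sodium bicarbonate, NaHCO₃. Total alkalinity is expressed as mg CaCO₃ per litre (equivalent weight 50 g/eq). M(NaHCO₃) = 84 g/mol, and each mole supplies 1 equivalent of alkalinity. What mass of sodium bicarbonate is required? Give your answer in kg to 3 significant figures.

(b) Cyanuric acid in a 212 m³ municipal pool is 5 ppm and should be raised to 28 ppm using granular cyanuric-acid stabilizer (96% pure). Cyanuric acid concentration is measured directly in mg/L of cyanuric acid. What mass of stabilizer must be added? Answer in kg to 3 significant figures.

(a) Alkalinity to add: (124 − 49) = 75 mg/L as CaCO₃ × 194,000 L = 14,550 g as CaCO₃.
(a) Equivalents: 14,550 g ÷ 50 g/eq = 291 eq.
(a) NaHCO₃ supplies 1 eq per mole → 291 mol.
(a) Mass: 291 mol × 84 g/mol = 24,440 g.

(b) Volume: 212 m³ = 212,000 L.
(b) CYA to add: (28 − 5) = 23 mg/L × 212,000 L = 4876 g cyanuric acid.
(b) At 96% purity: 4876 / 0.96 = 5079 g product.

(a) 24.4 kg; (b) 5.08 kg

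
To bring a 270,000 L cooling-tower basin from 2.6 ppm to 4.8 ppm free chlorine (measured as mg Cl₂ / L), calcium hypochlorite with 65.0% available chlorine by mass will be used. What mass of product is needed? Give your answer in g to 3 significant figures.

914 g

Chlorine deficit: 4.8 − 2.6 = 2.2 ppm = 2.2 mg/L as Cl₂.
Cl₂ equivalent needed: 2.2 mg/L × 270,000 L = 594,000 mg = 594 g.
Product at 65.0% available chlorine: 594 / 0.65 = 913.8 g.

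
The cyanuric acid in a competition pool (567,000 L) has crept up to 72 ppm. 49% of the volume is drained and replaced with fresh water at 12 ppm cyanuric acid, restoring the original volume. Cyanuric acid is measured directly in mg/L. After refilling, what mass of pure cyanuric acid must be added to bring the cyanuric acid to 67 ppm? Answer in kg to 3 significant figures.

After draining 49% and refilling: 72 × 0.51 + 12 × 0.49 = 42.6 ppm.
Deficit to target: 67 − 42.6 = 24.4 mg/L.
Mass: 24.4 mg/L × 567,000 L = 13,830 g cyanuric acid.

13.8 kg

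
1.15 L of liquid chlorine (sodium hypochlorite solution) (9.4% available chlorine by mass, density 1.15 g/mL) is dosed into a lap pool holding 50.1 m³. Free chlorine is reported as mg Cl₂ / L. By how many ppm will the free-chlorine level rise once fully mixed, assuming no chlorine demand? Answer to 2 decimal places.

Volume: 50.1 m³ = 50,100 L.
Mass of solution: 1.15 L × 1000 mL/L × 1.15 g/mL = 1322 g.
Available chlorine delivered: 1322 g × 0.094 = 124.3 g as Cl₂.
Concentration rise: 124.3 g / 50,100 L = 2.481 mg/L = 2.48 ppm.

2.48 ppm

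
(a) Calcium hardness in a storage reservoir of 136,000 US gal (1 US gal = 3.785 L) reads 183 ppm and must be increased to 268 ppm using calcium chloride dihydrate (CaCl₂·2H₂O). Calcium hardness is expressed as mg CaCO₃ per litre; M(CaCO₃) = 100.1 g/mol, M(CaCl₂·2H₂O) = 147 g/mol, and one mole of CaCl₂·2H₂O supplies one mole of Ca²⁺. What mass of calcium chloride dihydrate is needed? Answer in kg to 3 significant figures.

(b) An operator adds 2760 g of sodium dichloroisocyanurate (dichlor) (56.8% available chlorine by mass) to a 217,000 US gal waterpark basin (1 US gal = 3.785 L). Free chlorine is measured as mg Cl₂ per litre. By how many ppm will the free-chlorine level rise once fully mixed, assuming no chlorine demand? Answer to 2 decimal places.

(a) 64.3 kg; (b) 1.91 ppm

(a) Volume: 136,000 US gal × 3.785 L/gal = 514,760 L.
(a) Hardness to add: (268 − 183) = 85 mg/L as CaCO₃ × 514,760 L = 43,750 g as CaCO₃.
(a) Moles of Ca²⁺ (1 mol Ca²⁺ ≡ 1 mol CaCO₃): 43,750 / 100.1 g/mol = 437.1 mol.
(a) Mass of CaCl₂·2H₂O: 437.1 × 147 = 64,260 g.

(b) Volume: 217,000 US gal × 3.785 L/gal = 821,345 L.
(b) Available chlorine delivered: 2760 g × 0.568 = 1568 g as Cl₂.
(b) Concentration rise: 1568 g / 821,345 L = 1.909 mg/L = 1.91 ppm.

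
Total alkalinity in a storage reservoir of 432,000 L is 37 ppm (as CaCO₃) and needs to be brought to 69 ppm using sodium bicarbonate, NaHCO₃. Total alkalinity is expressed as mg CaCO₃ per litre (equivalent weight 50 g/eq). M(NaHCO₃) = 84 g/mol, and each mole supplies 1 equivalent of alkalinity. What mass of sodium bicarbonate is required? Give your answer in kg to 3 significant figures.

23.2 kg

Alkalinity to add: (69 − 37) = 32 mg/L as CaCO₃ × 432,000 L = 13,820 g as CaCO₃.
Equivalents: 13,820 g ÷ 50 g/eq = 276.5 eq.
NaHCO₃ supplies 1 eq per mole → 276.5 mol.
Mass: 276.5 mol × 84 g/mol = 23,220 g.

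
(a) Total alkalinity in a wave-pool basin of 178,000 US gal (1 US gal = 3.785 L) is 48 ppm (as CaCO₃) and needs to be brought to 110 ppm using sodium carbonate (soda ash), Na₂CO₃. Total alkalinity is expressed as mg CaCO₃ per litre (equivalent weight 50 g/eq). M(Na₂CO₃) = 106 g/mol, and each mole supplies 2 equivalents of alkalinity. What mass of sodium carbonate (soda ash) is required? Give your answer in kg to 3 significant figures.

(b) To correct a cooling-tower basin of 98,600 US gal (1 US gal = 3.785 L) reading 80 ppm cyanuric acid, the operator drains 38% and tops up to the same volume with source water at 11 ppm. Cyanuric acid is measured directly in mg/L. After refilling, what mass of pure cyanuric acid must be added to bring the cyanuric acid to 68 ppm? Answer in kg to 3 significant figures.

(a) 44.3 kg; (b) 5.31 kg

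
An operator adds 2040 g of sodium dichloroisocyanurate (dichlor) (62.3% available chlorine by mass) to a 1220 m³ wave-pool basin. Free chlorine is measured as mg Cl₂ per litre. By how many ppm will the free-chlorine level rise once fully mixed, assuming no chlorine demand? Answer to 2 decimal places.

1.04 ppm

Volume: 1220 m³ = 1,220,000 L.
Available chlorine delivered: 2040 g × 0.623 = 1271 g as Cl₂.
Concentration rise: 1271 g / 1,220,000 L = 1.042 mg/L = 1.04 ppm.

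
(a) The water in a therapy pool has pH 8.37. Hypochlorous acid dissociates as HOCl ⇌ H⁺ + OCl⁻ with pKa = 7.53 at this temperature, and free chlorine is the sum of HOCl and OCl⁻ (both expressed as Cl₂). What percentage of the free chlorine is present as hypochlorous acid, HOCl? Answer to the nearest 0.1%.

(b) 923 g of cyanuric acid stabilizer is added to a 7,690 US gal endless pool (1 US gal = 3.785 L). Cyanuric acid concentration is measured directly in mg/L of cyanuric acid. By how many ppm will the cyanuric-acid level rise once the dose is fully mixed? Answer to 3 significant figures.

(a) 12.6%; (b) 31.7 ppm

(a) [OCl⁻]/[HOCl] = 10^(pH − pKa) = 10^(8.37 − 7.53) = 10^0.84 = 6.918.
(a) Fraction as HOCl = 1 / (1 + 6.918) = 0.1263.

(b) Volume: 7,690 US gal × 3.785 L/gal = 29,107 L.
(b) Rise: 923 g / 29,107 L × 1000 = 31.71 mg/L.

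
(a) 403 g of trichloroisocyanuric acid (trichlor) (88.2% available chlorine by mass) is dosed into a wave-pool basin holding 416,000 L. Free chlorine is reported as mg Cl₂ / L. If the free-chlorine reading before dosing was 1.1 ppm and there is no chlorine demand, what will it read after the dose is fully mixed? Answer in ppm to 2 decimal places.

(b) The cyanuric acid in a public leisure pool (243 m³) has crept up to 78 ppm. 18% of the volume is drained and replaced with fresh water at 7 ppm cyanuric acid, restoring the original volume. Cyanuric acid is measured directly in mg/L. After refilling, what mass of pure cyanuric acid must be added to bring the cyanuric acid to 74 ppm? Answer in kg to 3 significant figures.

(a) 1.95 ppm; (b) 2.13 kg

(a) Available chlorine delivered: 403 g × 0.882 = 355.4 g as Cl₂.
(a) Concentration rise: 355.4 g / 416,000 L = 0.8544 mg/L = 0.85 ppm.
(a) Final FC: 1.1 + 0.85 = 1.95 ppm.

(b) Volume: 243 m³ = 243,000 L.
(b) After draining 18% and refilling: 78 × 0.82 + 7 × 0.18 = 65.22 ppm.
(b) Deficit to target: 74 − 65.22 = 8.78 mg/L.
(b) Mass: 8.78 mg/L × 243,000 L = 2134 g cyanuric acid.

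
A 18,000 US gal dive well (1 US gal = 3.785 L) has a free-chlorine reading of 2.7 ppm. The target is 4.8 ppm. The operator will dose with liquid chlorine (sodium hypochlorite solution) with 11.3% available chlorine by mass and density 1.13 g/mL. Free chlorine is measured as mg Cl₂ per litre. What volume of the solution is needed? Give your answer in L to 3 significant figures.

Volume: 18,000 US gal × 3.785 L/gal = 68,130 L.
Chlorine deficit: 4.8 − 2.7 = 2.1 ppm = 2.1 mg/L as Cl₂.
Cl₂ equivalent needed: 2.1 mg/L × 68,130 L = 143,100 mg = 143.1 g.
Product at 11.3% available chlorine: 143.1 / 0.113 = 1266 g.
Volume at density 1.13 g/mL: 1266 g ÷ 1.13 g/mL = 1120 mL.

1.12 L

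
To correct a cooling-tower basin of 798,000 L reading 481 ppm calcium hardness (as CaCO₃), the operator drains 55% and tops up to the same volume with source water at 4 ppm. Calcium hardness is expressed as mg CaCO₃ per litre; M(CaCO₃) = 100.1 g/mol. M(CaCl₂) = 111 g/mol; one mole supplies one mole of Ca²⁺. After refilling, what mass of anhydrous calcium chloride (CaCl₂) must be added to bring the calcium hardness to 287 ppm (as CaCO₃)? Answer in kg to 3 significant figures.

60.5 kg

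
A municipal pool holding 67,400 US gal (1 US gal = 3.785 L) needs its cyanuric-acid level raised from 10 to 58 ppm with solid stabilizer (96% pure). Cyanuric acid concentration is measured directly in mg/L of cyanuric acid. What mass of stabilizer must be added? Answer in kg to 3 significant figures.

12.8 kg

Volume: 67,400 US gal × 3.785 L/gal = 255,109 L.
CYA to add: (58 − 10) = 48 mg/L × 255,109 L = 12,250 g cyanuric acid.
At 96% purity: 12,250 / 0.96 = 12,760 g product.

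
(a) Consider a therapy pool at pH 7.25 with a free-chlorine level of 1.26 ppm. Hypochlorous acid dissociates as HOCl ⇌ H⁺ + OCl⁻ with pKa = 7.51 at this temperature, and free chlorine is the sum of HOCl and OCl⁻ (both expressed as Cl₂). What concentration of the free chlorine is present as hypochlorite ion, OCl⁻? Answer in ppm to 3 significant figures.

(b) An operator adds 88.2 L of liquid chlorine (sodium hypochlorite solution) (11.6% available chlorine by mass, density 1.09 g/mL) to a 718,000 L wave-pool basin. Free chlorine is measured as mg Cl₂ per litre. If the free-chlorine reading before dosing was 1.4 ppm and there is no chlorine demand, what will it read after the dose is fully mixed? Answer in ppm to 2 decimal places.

(a) [OCl⁻]/[HOCl] = 10^(pH − pKa) = 10^(7.25 − 7.51) = 10^-0.26 = 0.5495.
(a) Fraction as HOCl = 1 / (1 + 0.5495) = 0.6454.
(a) OCl⁻ = (1 − 0.6454) × 1.26 ppm = 0.4469 ppm.

(b) Mass of solution: 88.2 L × 1000 mL/L × 1.09 g/mL = 96,140 g.
(b) Available chlorine delivered: 96,140 g × 0.116 = 11,150 g as Cl₂.
(b) Concentration rise: 11,150 g / 718,000 L = 15.53 mg/L = 15.53 ppm.
(b) Final FC: 1.4 + 15.53 = 16.93 ppm.

(a) 0.447 ppm; (b) 16.93 ppm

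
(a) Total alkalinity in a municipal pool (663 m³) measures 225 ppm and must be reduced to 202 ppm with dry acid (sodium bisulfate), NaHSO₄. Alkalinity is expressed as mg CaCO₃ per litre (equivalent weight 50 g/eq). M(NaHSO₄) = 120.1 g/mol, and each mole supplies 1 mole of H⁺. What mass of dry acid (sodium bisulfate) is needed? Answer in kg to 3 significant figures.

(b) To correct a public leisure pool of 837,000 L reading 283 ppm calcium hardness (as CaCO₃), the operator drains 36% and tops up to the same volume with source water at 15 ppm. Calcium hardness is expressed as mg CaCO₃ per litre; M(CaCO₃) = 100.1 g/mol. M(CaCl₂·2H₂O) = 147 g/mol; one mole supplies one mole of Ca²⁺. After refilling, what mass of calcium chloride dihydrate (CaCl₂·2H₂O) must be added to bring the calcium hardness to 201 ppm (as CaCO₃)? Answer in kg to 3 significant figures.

(a) Volume: 663 m³ = 663,000 L.
(a) Alkalinity to neutralize: (225 − 202) = 23 mg/L as CaCO₃ × 663,000 L = 15,250 g as CaCO₃.
(a) Equivalents of H⁺ required: 15,250 ÷ 50 g/eq = 305 eq = 305 mol NaHSO₄.
(a) Mass of NaHSO₄: 305 × 120.1 = 36,630 g.

(b) After draining 36% and refilling: 283 × 0.64 + 15 × 0.36 = 186.52 ppm.
(b) Deficit to target: 201 − 186.52 = 14.48 mg/L.
(b) As CaCO₃: 14.48 mg/L × 837,000 L = 12,120 g; ÷ 100.1 = 121.1 mol Ca²⁺.
(b) Mass: 121.1 × 147 = 17,800 g.

(a) 36.6 kg; (b) 17.8 kg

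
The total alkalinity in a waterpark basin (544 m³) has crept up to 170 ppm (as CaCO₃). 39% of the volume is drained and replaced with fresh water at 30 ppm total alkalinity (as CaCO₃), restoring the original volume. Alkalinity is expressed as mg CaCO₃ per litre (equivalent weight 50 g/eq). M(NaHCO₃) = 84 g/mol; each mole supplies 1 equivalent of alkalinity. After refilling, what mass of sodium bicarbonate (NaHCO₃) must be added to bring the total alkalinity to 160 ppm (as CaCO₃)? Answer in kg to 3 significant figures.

Volume: 544 m³ = 544,000 L.
After draining 39% and refilling: 170 × 0.61 + 30 × 0.39 = 115.4 ppm.
Deficit to target: 160 − 115.4 = 44.6 mg/L.
As CaCO₃: 44.6 mg/L × 544,000 L = 24,260 g; ÷ 50 g/eq ÷ 1 = 485.2 mol NaHCO₃.
Mass: 485.2 × 84 = 40,760 g.

40.8 kg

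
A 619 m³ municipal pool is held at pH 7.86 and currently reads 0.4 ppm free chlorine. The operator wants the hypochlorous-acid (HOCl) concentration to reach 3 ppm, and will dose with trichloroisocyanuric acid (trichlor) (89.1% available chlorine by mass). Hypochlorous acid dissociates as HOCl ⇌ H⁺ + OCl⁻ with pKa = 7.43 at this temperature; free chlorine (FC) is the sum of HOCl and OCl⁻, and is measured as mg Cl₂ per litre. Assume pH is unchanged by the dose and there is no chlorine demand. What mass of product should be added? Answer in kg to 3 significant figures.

Volume: 619 m³ = 619,000 L.
[OCl⁻]/[HOCl] = 10^(pH − pKa) = 10^(7.86 − 7.43) = 2.692; fraction as HOCl = 1/(1 + 2.692) = 0.2709.
Free chlorine required for 3 ppm HOCl: 3 / 0.2709 = 11.07 ppm.
FC to add: 11.07 − 0.4 = 10.67 mg/L as Cl₂.
Cl₂ equivalent: 10.67 mg/L × 619,000 L = 6608 g.
Product at 89.1% available Cl: 6608 / 0.891 = 7416 g.

7.42 kg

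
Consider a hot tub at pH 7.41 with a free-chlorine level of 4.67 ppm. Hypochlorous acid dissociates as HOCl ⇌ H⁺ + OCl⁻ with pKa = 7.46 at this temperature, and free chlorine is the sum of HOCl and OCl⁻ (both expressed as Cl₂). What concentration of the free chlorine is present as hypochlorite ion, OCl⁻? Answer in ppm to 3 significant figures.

2.20 ppm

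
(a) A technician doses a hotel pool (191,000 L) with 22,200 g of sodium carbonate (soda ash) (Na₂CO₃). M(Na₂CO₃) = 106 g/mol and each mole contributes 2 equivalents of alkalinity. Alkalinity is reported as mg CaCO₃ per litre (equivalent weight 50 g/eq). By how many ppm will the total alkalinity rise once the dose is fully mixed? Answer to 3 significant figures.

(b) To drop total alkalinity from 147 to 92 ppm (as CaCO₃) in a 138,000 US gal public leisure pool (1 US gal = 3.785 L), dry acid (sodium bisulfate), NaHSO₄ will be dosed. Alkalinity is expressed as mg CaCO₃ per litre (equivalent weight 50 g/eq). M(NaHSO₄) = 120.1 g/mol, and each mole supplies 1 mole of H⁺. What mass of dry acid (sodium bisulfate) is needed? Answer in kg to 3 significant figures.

(a) 110 ppm; (b) 69.0 kg

(a) Moles of Na₂CO₃: 22,200 g ÷ 106 g/mol = 209.4 mol → 418.9 eq of alkalinity.
(a) As CaCO₃: 418.9 eq × 50 g/eq = 20,940 g.
(a) Rise: 20,940 g / 191,000 L × 1000 = 109.7 mg/L.

(b) Volume: 138,000 US gal × 3.785 L/gal = 522,330 L.
(b) Alkalinity to neutralize: (147 − 92) = 55 mg/L as CaCO₃ × 522,330 L = 28,730 g as CaCO₃.
(b) Equivalents of H⁺ required: 28,730 ÷ 50 g/eq = 574.6 eq = 574.6 mol NaHSO₄.
(b) Mass of NaHSO₄: 574.6 × 120.1 = 69,010 g.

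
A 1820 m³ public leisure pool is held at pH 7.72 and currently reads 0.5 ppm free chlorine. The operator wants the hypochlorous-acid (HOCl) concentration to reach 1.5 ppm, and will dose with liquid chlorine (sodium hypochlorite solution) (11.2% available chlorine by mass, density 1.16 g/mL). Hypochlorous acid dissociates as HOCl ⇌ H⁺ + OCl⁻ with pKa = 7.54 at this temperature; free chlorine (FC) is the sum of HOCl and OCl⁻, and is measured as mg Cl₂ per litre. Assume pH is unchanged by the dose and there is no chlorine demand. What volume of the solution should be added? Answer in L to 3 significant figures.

45.8 L

Volume: 1820 m³ = 1,820,000 L.
[OCl⁻]/[HOCl] = 10^(pH − pKa) = 10^(7.72 − 7.54) = 1.514; fraction as HOCl = 1/(1 + 1.514) = 0.3978.
Free chlorine required for 1.5 ppm HOCl: 1.5 / 0.3978 = 3.77 ppm.
FC to add: 3.77 − 0.5 = 3.27 mg/L as Cl₂.
Cl₂ equivalent: 3.27 mg/L × 1,820,000 L = 5952 g.
Product at 11.2% available Cl: 5952 / 0.112 = 53,140 g.
Volume: 53,140 g ÷ 1.16 g/mL = 45,810 mL.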